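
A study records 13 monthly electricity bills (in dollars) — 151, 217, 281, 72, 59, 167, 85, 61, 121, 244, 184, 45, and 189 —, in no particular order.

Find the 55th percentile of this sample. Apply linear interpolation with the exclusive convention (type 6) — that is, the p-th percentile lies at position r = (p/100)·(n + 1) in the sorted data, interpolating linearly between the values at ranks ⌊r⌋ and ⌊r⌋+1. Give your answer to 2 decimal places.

162.20

Sorted: 45, 59, 61, 72, 85, 121, 151, 167, 184, 189, 217, 244, 281.
n = 13.
r = (55/100)·(13 + 1) = 7.7.
Rank 7 is 151 and rank 8 is 167.
Interpolate: 151 + 0.7·(167 − 151) = 151 + 0.7·16 = 162.2.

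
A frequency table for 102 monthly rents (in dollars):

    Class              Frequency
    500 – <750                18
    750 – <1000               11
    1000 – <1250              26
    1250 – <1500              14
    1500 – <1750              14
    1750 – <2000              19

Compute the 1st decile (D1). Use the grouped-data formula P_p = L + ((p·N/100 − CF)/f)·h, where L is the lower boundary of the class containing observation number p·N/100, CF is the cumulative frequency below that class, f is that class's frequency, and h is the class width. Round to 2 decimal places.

641.67

N = 102; target position k = 10/100 · 102 = 10.2.
Cumulative frequencies: 18, 29, 55, 69, 83, 102.
Observation 10.2 falls in the class 500 – <750.
L = 500, CF = 0, f = 18, h = 250.
P10 = 500 + ((10.2 − 0)/18)·250 = 500 + 141.667 = 641.667.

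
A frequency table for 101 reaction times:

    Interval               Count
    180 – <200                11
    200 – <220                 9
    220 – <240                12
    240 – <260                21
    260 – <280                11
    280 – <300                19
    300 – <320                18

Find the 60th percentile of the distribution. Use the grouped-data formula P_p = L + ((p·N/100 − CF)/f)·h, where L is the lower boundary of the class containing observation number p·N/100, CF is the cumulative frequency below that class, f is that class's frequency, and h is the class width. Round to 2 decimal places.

273.82

N = 101; target position k = 60/100 · 101 = 60.6.
Cumulative frequencies: 11, 20, 32, 53, 64, 83, 101.
Observation 60.6 falls in the class 260 – <280.
L = 260, CF = 53, f = 11, h = 20.
P60 = 260 + ((60.6 − 53)/11)·20 = 260 + 13.8182 = 273.818.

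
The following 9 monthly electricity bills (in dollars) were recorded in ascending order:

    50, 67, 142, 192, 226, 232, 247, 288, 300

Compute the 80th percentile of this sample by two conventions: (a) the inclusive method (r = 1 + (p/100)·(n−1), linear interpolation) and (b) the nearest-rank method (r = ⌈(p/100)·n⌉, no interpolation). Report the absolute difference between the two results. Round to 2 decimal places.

24.60

n = 9.
(a) r = 7.4; between ranks 7 (247) and 8 (288): 263.4.
(b) the nearest-rank method: rank 8 → 288.
|263.4 − 288| = 24.6.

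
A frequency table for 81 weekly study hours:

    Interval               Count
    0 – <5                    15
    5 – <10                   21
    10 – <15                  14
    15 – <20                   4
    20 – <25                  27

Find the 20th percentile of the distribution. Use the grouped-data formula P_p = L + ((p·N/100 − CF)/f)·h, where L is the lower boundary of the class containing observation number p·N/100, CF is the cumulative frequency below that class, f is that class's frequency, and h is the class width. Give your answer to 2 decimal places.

N = 81; target position k = 20/100 · 81 = 16.2.
Cumulative frequencies: 15, 36, 50, 54, 81.
Observation 16.2 falls in the class 5 – <10.
L = 5, CF = 15, f = 21, h = 5.
P20 = 5 + ((16.2 − 15)/21)·5 = 5 + 0.285714 = 5.28571.

5.29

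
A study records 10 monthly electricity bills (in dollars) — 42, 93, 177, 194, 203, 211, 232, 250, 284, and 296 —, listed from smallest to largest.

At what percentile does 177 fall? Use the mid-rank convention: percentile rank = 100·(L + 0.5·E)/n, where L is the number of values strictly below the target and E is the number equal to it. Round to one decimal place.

Count below 177: L = 2; count equal: E = 1; n = 10.
Percentile rank = 100·(2 + 0.5·1)/10 = 100·2.5/10 = 25.

25.0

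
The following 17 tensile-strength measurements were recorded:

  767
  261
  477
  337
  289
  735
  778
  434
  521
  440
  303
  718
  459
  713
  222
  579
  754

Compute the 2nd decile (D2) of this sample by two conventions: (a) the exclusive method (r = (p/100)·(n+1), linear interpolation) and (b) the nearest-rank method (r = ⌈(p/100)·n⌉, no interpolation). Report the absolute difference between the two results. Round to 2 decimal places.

Sorted: 222, 261, 289, 303, 337, 434, 440, 459, 477, 521, 579, 713, 718, 735, 754, 767, 778.
n = 17.
(a) r = 3.6; between ranks 3 (289) and 4 (303): 297.4.
(b) the nearest-rank method: rank 4 → 303.
|297.4 − 303| = 5.6.

5.60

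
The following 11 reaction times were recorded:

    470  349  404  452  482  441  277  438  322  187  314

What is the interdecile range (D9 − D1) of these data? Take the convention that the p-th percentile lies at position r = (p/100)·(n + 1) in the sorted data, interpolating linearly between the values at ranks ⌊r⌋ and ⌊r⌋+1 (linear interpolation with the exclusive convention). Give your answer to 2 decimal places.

274.60

Sorted: 187, 277, 314, 322, 349, 404, 438, 441, 452, 470, 482.
n = 11.
P10: r = 1.2; ranks 1–2 are 187, 277; interpolating gives 205.
P90: r = 10.8; ranks 10–11 are 470, 482; interpolating gives 479.6.
Difference: 479.6 − 205 = 274.6.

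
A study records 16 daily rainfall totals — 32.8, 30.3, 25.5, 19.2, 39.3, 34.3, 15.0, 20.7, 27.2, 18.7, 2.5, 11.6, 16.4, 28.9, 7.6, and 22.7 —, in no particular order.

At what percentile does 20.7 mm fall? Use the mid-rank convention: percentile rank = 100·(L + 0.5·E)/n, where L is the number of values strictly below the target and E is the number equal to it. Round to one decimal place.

Sorted: 2.5, 7.6, 11.6, 15.0, 16.4, 18.7, 19.2, 20.7, 22.7, 25.5, 27.2, 28.9, 30.3, 32.8, 34.3, 39.3.
Count below 20.7: L = 7; count equal: E = 1; n = 16.
Percentile rank = 100·(7 + 0.5·1)/16 = 100·7.5/16 = 46.88.

46.9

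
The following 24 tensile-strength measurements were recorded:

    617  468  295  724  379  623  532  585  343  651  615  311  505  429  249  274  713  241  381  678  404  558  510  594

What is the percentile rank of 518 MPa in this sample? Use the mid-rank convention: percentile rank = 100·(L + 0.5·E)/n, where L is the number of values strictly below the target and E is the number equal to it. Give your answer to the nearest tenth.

54.2

Sorted: 241, 249, 274, 295, 311, 343, 379, 381, 404, 429, 468, 505, 510, 532, 558, 585, 594, 615, 617, 623, 651, 678, 713, 724.
Count below 518: L = 13; count equal: E = 0; n = 24.
Percentile rank = 100·(13 + 0.5·0)/24 = 100·13/24 = 54.17.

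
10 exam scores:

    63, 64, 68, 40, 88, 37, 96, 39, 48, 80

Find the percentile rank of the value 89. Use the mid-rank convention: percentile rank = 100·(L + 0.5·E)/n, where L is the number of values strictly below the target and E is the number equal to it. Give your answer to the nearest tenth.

90.0

Sorted: 37, 39, 40, 48, 63, 64, 68, 80, 88, 96.
Count below 89: L = 9; count equal: E = 0; n = 10.
Percentile rank = 100·(9 + 0.5·0)/10 = 100·9/10 = 90.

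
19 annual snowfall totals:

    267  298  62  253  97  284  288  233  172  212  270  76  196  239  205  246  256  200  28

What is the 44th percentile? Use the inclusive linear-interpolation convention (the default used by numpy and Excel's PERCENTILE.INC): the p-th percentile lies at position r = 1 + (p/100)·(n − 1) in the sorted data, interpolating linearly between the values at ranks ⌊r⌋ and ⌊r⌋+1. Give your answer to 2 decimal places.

Sorted: 28, 62, 76, 97, 172, 196, 200, 205, 212, 233, 239, 246, 253, 256, 267, 270, 284, 288, 298.
n = 19.
r = 1 + (44/100)·(19 − 1) = 1 + 7.92 = 8.92.
Rank 8 is 205 and rank 9 is 212.
Interpolate: 205 + 0.92·(212 − 205) = 205 + 0.92·7 = 211.44.

211.44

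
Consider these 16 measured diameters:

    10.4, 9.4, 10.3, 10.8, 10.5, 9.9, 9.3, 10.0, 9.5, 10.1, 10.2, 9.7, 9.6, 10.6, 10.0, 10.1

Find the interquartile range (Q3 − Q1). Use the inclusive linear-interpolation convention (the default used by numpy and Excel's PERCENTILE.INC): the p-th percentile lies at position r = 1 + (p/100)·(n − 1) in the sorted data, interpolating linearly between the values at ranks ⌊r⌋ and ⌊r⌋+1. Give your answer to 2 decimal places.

Sorted: 9.3, 9.4, 9.5, 9.6, 9.7, 9.9, 10.0, 10.0, 10.1, 10.1, 10.2, 10.3, 10.4, 10.5, 10.6, 10.8.
n = 16.
P25: r = 4.75; ranks 4–5 are 9.6, 9.7; interpolating gives 9.675.
P75: r = 12.25; ranks 12–13 are 10.3, 10.4; interpolating gives 10.325.
Difference: 10.325 − 9.675 = 0.65.

0.65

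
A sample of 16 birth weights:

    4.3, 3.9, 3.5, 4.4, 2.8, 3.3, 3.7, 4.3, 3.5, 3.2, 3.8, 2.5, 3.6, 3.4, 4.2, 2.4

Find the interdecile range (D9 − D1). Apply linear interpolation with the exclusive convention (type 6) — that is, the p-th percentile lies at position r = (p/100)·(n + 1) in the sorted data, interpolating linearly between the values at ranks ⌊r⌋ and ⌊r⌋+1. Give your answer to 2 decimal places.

1.86

Sorted: 2.4, 2.5, 2.8, 3.2, 3.3, 3.4, 3.5, 3.5, 3.6, 3.7, 3.8, 3.9, 4.2, 4.3, 4.3, 4.4.
n = 16.
P10: r = 1.7; ranks 1–2 are 2.4, 2.5; interpolating gives 2.47.
P90: r = 15.3; ranks 15–16 are 4.3, 4.4; interpolating gives 4.33.
Difference: 4.33 − 2.47 = 1.86.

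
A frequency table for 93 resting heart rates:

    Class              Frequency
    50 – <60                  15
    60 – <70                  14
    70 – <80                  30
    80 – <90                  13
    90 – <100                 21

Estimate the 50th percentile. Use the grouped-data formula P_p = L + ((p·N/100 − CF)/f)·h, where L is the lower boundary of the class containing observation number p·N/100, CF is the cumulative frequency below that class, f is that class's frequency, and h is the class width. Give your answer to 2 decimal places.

N = 93; target position k = 50/100 · 93 = 46.5.
Cumulative frequencies: 15, 29, 59, 72, 93.
Observation 46.5 falls in the class 70 – <80.
L = 70, CF = 29, f = 30, h = 10.
P50 = 70 + ((46.5 − 29)/30)·10 = 70 + 5.83333 = 75.8333.

75.83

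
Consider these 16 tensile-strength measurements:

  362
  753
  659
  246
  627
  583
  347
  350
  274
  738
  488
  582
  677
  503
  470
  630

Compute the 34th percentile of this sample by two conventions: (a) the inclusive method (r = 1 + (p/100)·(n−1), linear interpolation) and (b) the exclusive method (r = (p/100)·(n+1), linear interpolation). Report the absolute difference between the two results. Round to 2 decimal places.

Sorted: 246, 274, 347, 350, 362, 470, 488, 503, 582, 583, 627, 630, 659, 677, 738, 753.
n = 16.
(a) r = 6.1; between ranks 6 (470) and 7 (488): 471.8.
(b) r = 5.78; between ranks 5 (362) and 6 (470): 446.24.
|471.8 − 446.24| = 25.56.

25.56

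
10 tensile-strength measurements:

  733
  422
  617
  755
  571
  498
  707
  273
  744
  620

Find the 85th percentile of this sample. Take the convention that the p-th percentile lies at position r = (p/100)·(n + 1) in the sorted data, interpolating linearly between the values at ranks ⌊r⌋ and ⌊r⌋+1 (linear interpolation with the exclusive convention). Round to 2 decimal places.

Sorted: 273, 422, 498, 571, 617, 620, 707, 733, 744, 755.
n = 10.
r = (85/100)·(10 + 1) = 9.35.
Rank 9 is 744 and rank 10 is 755.
Interpolate: 744 + 0.35·(755 − 744) = 744 + 0.35·11 = 747.85.

747.85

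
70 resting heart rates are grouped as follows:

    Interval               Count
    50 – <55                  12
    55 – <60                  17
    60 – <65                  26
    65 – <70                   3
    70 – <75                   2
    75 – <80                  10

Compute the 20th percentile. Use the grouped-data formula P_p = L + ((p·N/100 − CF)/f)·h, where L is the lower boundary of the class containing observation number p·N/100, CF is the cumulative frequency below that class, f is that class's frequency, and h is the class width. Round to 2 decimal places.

55.59

N = 70; target position k = 20/100 · 70 = 14.
Cumulative frequencies: 12, 29, 55, 58, 60, 70.
Observation 14 falls in the class 55 – <60.
L = 55, CF = 12, f = 17, h = 5.
P20 = 55 + ((14 − 12)/17)·5 = 55 + 0.588235 = 55.5882.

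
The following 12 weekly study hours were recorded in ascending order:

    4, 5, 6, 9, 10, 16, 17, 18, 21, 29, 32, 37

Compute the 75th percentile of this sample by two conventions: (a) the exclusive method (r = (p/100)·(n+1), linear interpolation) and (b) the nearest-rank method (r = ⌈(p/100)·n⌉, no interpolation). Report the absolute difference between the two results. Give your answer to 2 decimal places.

n = 12.
(a) r = 9.75; between ranks 9 (21) and 10 (29): 27.
(b) the nearest-rank method: rank 9 → 21.
|27 − 21| = 6.

6.00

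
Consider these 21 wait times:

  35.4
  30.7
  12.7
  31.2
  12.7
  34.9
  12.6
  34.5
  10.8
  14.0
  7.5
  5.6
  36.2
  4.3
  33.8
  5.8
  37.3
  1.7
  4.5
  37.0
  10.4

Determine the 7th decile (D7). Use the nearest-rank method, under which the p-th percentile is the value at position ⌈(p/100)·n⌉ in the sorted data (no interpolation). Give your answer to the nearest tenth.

33.8

Sorted: 1.7, 4.3, 4.5, 5.6, 5.8, 7.5, 10.4, 10.8, 12.6, 12.7, 12.7, 14.0, 30.7, 31.2, 33.8, 34.5, 34.9, 35.4, 36.2, 37.0, 37.3.
n = 21.
Position = ⌈70/100 · 21⌉ = ⌈14.7⌉ = 15.
The value at rank 15 is 33.8.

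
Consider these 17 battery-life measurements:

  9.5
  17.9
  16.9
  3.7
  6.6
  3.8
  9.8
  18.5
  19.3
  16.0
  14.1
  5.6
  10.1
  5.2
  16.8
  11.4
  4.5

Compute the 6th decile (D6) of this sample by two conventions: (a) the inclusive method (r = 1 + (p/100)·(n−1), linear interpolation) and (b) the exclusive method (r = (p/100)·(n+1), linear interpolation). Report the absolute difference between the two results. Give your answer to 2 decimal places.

Sorted: 3.7, 3.8, 4.5, 5.2, 5.6, 6.6, 9.5, 9.8, 10.1, 11.4, 14.1, 16.0, 16.8, 16.9, 17.9, 18.5, 19.3.
n = 17.
(a) r = 10.6; between ranks 10 (11.4) and 11 (14.1): 13.02.
(b) r = 10.8; between ranks 10 (11.4) and 11 (14.1): 13.56.
|13.02 − 13.56| = 0.54.

0.54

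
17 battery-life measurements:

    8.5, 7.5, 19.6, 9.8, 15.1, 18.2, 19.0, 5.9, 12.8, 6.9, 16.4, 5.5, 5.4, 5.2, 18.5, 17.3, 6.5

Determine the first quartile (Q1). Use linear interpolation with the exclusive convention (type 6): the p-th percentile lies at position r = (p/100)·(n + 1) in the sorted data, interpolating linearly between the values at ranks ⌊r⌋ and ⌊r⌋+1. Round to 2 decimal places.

6.20

Sorted: 5.2, 5.4, 5.5, 5.9, 6.5, 6.9, 7.5, 8.5, 9.8, 12.8, 15.1, 16.4, 17.3, 18.2, 18.5, 19.0, 19.6.
n = 17.
r = (25/100)·(17 + 1) = 4.5.
Rank 4 is 5.9 and rank 5 is 6.5.
Interpolate: 5.9 + 0.5·(6.5 − 5.9) = 5.9 + 0.5·0.6 = 6.2.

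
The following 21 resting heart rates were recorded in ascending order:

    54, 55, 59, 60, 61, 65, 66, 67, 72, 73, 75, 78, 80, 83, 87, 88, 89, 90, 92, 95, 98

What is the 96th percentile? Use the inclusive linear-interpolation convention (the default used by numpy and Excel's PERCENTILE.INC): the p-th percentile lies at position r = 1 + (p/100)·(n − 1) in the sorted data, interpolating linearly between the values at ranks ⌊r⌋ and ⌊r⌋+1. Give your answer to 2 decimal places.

n = 21.
r = 1 + (96/100)·(21 − 1) = 1 + 19.2 = 20.2.
Rank 20 is 95 and rank 21 is 98.
Interpolate: 95 + 0.2·(98 − 95) = 95 + 0.2·3 = 95.6.

95.60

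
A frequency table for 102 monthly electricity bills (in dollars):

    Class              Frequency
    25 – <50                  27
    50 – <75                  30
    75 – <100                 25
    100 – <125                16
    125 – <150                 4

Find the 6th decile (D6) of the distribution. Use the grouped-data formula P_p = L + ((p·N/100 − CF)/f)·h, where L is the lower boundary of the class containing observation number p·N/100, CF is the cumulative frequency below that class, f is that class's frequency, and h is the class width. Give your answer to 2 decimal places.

N = 102; target position k = 60/100 · 102 = 61.2.
Cumulative frequencies: 27, 57, 82, 98, 102.
Observation 61.2 falls in the class 75 – <100.
L = 75, CF = 57, f = 25, h = 25.
P60 = 75 + ((61.2 − 57)/25)·25 = 75 + 4.2 = 79.2.

79.20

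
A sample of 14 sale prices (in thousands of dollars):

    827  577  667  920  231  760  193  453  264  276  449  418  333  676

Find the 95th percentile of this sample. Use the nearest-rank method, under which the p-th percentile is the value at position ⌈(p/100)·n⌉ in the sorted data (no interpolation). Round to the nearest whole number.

Sorted: 193, 231, 264, 276, 333, 418, 449, 453, 577, 667, 676, 760, 827, 920.
n = 14.
Position = ⌈95/100 · 14⌉ = ⌈13.3⌉ = 14.
The value at rank 14 is 920.

920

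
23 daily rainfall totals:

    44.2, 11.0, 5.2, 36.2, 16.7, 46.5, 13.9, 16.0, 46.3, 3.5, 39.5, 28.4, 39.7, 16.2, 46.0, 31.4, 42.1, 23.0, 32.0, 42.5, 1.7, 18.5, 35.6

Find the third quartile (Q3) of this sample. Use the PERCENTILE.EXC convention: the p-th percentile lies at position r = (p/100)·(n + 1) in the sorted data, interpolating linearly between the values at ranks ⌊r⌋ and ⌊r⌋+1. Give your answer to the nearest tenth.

42.1

Sorted: 1.7, 3.5, 5.2, 11.0, 13.9, 16.0, 16.2, 16.7, 18.5, 23.0, 28.4, 31.4, 32.0, 35.6, 36.2, 39.5, 39.7, 42.1, 42.5, 44.2, 46.0, 46.3, 46.5.
n = 23.
r = (75/100)·(23 + 1) = 18.
r is an integer, so P75 is the value at rank 18: 42.1.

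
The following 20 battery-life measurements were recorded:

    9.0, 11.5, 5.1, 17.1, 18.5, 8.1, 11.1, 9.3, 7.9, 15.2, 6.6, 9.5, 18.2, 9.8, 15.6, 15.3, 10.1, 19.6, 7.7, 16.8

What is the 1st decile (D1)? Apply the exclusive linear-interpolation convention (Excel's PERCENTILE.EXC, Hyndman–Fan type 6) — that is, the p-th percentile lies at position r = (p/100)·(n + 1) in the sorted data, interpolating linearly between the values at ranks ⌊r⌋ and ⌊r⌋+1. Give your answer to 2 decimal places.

Sorted: 5.1, 6.6, 7.7, 7.9, 8.1, 9.0, 9.3, 9.5, 9.8, 10.1, 11.1, 11.5, 15.2, 15.3, 15.6, 16.8, 17.1, 18.2, 18.5, 19.6.
n = 20.
r = (10/100)·(20 + 1) = 2.1.
Rank 2 is 6.6 and rank 3 is 7.7.
Interpolate: 6.6 + 0.1·(7.7 − 6.6) = 6.6 + 0.1·1.1 = 6.71.

6.71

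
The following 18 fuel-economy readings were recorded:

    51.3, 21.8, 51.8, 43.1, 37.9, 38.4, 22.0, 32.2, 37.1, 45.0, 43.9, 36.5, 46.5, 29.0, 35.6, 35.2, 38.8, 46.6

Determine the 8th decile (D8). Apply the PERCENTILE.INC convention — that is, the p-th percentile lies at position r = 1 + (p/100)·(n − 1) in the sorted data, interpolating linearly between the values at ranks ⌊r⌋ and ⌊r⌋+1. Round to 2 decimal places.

Sorted: 21.8, 22.0, 29.0, 32.2, 35.2, 35.6, 36.5, 37.1, 37.9, 38.4, 38.8, 43.1, 43.9, 45.0, 46.5, 46.6, 51.3, 51.8.
n = 18.
r = 1 + (80/100)·(18 − 1) = 1 + 13.6 = 14.6.
Rank 14 is 45.0 and rank 15 is 46.5.
Interpolate: 45.0 + 0.6·(46.5 − 45.0) = 45.0 + 0.6·1.5 = 45.9.

45.90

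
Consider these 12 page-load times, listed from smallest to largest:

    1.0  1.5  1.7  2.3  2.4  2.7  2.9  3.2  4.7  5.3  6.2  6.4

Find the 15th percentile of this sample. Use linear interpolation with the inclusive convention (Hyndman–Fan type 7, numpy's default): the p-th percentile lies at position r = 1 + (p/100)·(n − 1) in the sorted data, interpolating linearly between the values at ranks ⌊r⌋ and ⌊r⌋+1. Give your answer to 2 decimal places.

n = 12.
r = 1 + (15/100)·(12 − 1) = 1 + 1.65 = 2.65.
Rank 2 is 1.5 and rank 3 is 1.7.
Interpolate: 1.5 + 0.65·(1.7 − 1.5) = 1.5 + 0.65·0.2 = 1.63.

1.63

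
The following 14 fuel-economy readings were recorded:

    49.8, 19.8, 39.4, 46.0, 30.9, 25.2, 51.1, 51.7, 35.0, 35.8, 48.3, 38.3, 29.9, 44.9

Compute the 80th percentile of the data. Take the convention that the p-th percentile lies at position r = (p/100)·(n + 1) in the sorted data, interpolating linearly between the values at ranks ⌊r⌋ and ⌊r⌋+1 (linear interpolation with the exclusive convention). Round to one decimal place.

49.8

Sorted: 19.8, 25.2, 29.9, 30.9, 35.0, 35.8, 38.3, 39.4, 44.9, 46.0, 48.3, 49.8, 51.1, 51.7.
n = 14.
r = (80/100)·(14 + 1) = 12.
r is an integer, so P80 is the value at rank 12: 49.8.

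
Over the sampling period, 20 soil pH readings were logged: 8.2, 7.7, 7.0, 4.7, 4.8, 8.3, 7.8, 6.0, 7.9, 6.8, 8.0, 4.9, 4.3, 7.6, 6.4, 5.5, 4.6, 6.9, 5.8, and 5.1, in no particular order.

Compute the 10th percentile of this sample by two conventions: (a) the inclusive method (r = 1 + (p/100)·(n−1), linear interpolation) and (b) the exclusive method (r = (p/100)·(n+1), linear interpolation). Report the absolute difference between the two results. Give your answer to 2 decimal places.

0.08

Sorted: 4.3, 4.6, 4.7, 4.8, 4.9, 5.1, 5.5, 5.8, 6.0, 6.4, 6.8, 6.9, 7.0, 7.6, 7.7, 7.8, 7.9, 8.0, 8.2, 8.3.
n = 20.
(a) r = 2.9; between ranks 2 (4.6) and 3 (4.7): 4.69.
(b) r = 2.1; between ranks 2 (4.6) and 3 (4.7): 4.61.
|4.69 − 4.61| = 0.08.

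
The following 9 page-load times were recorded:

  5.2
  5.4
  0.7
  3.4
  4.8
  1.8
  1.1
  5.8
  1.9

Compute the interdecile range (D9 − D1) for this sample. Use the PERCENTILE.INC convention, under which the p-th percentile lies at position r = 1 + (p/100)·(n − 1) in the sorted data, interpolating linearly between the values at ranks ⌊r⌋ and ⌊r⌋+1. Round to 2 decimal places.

Sorted: 0.7, 1.1, 1.8, 1.9, 3.4, 4.8, 5.2, 5.4, 5.8.
n = 9.
P10: r = 1.8; ranks 1–2 are 0.7, 1.1; interpolating gives 1.02.
P90: r = 8.2; ranks 8–9 are 5.4, 5.8; interpolating gives 5.48.
Difference: 5.48 − 1.02 = 4.46.

4.46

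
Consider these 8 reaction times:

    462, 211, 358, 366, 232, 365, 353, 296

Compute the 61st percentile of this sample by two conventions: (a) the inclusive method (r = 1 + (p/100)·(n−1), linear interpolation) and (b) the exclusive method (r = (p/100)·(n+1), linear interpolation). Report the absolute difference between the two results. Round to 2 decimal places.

1.54

Sorted: 211, 232, 296, 353, 358, 365, 366, 462.
n = 8.
(a) r = 5.27; between ranks 5 (358) and 6 (365): 359.89.
(b) r = 5.49; between ranks 5 (358) and 6 (365): 361.43.
|359.89 − 361.43| = 1.54.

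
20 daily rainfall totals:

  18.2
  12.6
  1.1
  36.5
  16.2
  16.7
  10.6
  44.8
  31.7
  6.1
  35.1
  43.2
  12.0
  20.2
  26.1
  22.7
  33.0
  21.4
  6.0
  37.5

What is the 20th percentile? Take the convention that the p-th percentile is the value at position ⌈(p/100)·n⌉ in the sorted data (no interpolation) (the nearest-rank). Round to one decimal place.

Sorted: 1.1, 6.0, 6.1, 10.6, 12.0, 12.6, 16.2, 16.7, 18.2, 20.2, 21.4, 22.7, 26.1, 31.7, 33.0, 35.1, 36.5, 37.5, 43.2, 44.8.
n = 20.
Position = ⌈20/100 · 20⌉ = ⌈4⌉ = 4.
The value at rank 4 is 10.6.

10.6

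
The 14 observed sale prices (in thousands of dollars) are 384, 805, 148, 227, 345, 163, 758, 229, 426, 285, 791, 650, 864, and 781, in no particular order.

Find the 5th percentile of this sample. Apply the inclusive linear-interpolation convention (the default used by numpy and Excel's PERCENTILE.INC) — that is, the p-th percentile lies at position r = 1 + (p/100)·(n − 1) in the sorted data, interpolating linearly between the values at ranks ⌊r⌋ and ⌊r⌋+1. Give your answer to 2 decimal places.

Sorted: 148, 163, 227, 229, 285, 345, 384, 426, 650, 758, 781, 791, 805, 864.
n = 14.
r = 1 + (5/100)·(14 − 1) = 1 + 0.65 = 1.65.
Rank 1 is 148 and rank 2 is 163.
Interpolate: 148 + 0.65·(163 − 148) = 148 + 0.65·15 = 157.75.

157.75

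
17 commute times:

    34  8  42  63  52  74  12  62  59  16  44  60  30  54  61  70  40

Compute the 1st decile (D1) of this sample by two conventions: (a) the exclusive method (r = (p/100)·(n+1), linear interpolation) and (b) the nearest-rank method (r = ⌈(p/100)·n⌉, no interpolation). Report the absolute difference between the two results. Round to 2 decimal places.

0.80

Sorted: 8, 12, 16, 30, 34, 40, 42, 44, 52, 54, 59, 60, 61, 62, 63, 70, 74.
n = 17.
(a) r = 1.8; between ranks 1 (8) and 2 (12): 11.2.
(b) the nearest-rank method: rank 2 → 12.
|11.2 − 12| = 0.8.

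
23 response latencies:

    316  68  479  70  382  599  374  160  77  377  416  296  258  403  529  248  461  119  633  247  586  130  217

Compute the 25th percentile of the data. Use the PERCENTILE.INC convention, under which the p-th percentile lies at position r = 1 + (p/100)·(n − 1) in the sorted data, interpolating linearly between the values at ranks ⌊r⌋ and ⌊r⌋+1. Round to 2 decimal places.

Sorted: 68, 70, 77, 119, 130, 160, 217, 247, 248, 258, 296, 316, 374, 377, 382, 403, 416, 461, 479, 529, 586, 599, 633.
n = 23.
r = 1 + (25/100)·(23 − 1) = 1 + 5.5 = 6.5.
Rank 6 is 160 and rank 7 is 217.
Interpolate: 160 + 0.5·(217 − 160) = 160 + 0.5·57 = 188.5.

188.50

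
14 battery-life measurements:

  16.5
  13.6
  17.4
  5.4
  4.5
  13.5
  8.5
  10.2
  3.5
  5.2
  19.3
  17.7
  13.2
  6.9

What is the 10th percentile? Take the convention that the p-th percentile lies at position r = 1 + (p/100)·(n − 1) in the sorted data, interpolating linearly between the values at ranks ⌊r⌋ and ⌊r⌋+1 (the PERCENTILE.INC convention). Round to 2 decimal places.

4.71

Sorted: 3.5, 4.5, 5.2, 5.4, 6.9, 8.5, 10.2, 13.2, 13.5, 13.6, 16.5, 17.4, 17.7, 19.3.
n = 14.
r = 1 + (10/100)·(14 − 1) = 1 + 1.3 = 2.3.
Rank 2 is 4.5 and rank 3 is 5.2.
Interpolate: 4.5 + 0.3·(5.2 − 4.5) = 4.5 + 0.3·0.7 = 4.71.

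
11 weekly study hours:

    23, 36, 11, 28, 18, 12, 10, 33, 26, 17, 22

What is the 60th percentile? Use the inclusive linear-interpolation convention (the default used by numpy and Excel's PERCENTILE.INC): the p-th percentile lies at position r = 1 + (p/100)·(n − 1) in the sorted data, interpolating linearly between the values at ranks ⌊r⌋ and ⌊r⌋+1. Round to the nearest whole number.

Sorted: 10, 11, 12, 17, 18, 22, 23, 26, 28, 33, 36.
n = 11.
r = 1 + (60/100)·(11 − 1) = 1 + 6 = 7.
r is an integer, so P60 is the value at rank 7: 23.

23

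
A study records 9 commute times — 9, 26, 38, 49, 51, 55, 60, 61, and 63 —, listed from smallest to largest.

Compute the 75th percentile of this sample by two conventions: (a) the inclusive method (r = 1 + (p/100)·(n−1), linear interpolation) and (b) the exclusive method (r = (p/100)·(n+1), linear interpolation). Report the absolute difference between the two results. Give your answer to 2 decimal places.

n = 9.
(a) r = 7 → value at rank 7 = 60.
(b) r = 7.5; between ranks 7 (60) and 8 (61): 60.5.
|60 − 60.5| = 0.5.

0.50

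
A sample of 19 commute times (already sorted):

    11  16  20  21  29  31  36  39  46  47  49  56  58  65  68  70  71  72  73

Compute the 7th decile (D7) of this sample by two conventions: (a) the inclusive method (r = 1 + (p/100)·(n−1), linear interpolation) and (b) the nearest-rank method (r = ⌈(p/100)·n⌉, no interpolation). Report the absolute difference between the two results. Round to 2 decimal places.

n = 19.
(a) r = 13.6; between ranks 13 (58) and 14 (65): 62.2.
(b) the nearest-rank method: rank 14 → 65.
|62.2 − 65| = 2.8.

2.80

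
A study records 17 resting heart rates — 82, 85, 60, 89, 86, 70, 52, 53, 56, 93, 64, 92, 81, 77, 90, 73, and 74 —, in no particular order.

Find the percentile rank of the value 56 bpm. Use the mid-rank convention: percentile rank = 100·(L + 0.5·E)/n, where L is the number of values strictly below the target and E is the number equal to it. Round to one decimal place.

14.7

Sorted: 52, 53, 56, 60, 64, 70, 73, 74, 77, 81, 82, 85, 86, 89, 90, 92, 93.
Count below 56: L = 2; count equal: E = 1; n = 17.
Percentile rank = 100·(2 + 0.5·1)/17 = 100·2.5/17 = 14.71.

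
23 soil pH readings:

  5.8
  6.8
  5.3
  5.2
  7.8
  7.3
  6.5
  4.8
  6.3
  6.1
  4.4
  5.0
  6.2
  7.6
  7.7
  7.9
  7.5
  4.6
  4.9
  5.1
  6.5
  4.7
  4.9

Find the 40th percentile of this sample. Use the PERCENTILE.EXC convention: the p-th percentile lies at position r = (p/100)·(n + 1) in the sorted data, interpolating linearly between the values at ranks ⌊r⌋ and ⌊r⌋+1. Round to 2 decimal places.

Sorted: 4.4, 4.6, 4.7, 4.8, 4.9, 4.9, 5.0, 5.1, 5.2, 5.3, 5.8, 6.1, 6.2, 6.3, 6.5, 6.5, 6.8, 7.3, 7.5, 7.6, 7.7, 7.8, 7.9.
n = 23.
r = (40/100)·(23 + 1) = 9.6.
Rank 9 is 5.2 and rank 10 is 5.3.
Interpolate: 5.2 + 0.6·(5.3 − 5.2) = 5.2 + 0.6·0.1 = 5.26.

5.26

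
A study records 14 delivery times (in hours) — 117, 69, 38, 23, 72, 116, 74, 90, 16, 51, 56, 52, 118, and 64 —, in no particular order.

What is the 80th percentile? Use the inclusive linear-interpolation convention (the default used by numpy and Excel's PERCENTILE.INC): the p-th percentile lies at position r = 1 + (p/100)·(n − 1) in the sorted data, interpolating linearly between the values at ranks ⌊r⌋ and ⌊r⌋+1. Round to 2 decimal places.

Sorted: 16, 23, 38, 51, 52, 56, 64, 69, 72, 74, 90, 116, 117, 118.
n = 14.
r = 1 + (80/100)·(14 − 1) = 1 + 10.4 = 11.4.
Rank 11 is 90 and rank 12 is 116.
Interpolate: 90 + 0.4·(116 − 90) = 90 + 0.4·26 = 100.4.

100.40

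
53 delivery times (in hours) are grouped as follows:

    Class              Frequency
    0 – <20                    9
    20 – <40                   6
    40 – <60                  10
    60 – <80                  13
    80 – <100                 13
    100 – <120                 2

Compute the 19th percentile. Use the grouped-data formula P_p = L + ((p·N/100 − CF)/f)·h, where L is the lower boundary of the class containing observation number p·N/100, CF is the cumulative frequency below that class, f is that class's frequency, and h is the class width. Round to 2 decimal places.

N = 53; target position k = 19/100 · 53 = 10.07.
Cumulative frequencies: 9, 15, 25, 38, 51, 53.
Observation 10.07 falls in the class 20 – <40.
L = 20, CF = 9, f = 6, h = 20.
P19 = 20 + ((10.07 − 9)/6)·20 = 20 + 3.56667 = 23.5667.

23.57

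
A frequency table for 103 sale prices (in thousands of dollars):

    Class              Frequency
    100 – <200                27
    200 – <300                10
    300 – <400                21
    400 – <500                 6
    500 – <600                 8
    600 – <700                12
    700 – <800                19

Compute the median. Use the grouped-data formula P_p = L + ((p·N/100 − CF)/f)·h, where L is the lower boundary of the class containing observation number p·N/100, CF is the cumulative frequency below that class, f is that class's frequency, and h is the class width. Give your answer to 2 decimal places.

369.05

N = 103; target position k = 50/100 · 103 = 51.5.
Cumulative frequencies: 27, 37, 58, 64, 72, 84, 103.
Observation 51.5 falls in the class 300 – <400.
L = 300, CF = 37, f = 21, h = 100.
P50 = 300 + ((51.5 − 37)/21)·100 = 300 + 69.0476 = 369.048.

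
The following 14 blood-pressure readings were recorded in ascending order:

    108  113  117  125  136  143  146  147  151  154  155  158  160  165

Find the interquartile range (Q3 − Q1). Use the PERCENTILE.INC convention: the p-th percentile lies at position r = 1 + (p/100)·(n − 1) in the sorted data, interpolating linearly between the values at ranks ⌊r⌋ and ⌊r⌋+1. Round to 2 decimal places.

27.00

n = 14.
P25: r = 4.25; ranks 4–5 are 125, 136; interpolating gives 127.75.
P75: r = 10.75; ranks 10–11 are 154, 155; interpolating gives 154.75.
Difference: 154.75 − 127.75 = 27.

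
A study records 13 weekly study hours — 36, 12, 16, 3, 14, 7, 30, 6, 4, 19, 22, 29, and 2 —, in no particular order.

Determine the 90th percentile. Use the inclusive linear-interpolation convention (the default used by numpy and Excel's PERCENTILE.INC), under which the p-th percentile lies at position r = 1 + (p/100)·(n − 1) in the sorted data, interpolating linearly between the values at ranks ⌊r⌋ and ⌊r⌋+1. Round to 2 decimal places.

29.80

Sorted: 2, 3, 4, 6, 7, 12, 14, 16, 19, 22, 29, 30, 36.
n = 13.
r = 1 + (90/100)·(13 − 1) = 1 + 10.8 = 11.8.
Rank 11 is 29 and rank 12 is 30.
Interpolate: 29 + 0.8·(30 − 29) = 29 + 0.8·1 = 29.8.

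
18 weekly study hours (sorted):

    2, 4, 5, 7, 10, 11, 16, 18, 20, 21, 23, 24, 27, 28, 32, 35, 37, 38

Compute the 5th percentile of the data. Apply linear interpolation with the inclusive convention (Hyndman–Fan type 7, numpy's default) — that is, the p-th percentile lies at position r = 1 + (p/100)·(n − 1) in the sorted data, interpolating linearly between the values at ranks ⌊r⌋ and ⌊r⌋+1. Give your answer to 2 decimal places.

3.70

n = 18.
r = 1 + (5/100)·(18 − 1) = 1 + 0.85 = 1.85.
Rank 1 is 2 and rank 2 is 4.
Interpolate: 2 + 0.85·(4 − 2) = 2 + 0.85·2 = 3.7.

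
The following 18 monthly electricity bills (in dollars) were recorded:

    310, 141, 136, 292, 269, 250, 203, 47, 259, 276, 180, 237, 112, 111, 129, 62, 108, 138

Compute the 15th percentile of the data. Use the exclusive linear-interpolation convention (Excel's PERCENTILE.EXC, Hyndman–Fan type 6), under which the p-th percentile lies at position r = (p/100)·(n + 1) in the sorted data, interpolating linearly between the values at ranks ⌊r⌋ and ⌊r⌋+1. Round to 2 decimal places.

Sorted: 47, 62, 108, 111, 112, 129, 136, 138, 141, 180, 203, 237, 250, 259, 269, 276, 292, 310.
n = 18.
r = (15/100)·(18 + 1) = 2.85.
Rank 2 is 62 and rank 3 is 108.
Interpolate: 62 + 0.85·(108 − 62) = 62 + 0.85·46 = 101.1.

101.10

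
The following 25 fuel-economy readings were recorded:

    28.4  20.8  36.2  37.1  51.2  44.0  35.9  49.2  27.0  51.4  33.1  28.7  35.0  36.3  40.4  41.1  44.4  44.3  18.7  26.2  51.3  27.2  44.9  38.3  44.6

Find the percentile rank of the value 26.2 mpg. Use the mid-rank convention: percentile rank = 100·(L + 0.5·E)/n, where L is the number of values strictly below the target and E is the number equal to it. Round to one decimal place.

10.0

Sorted: 18.7, 20.8, 26.2, 27.0, 27.2, 28.4, 28.7, 33.1, 35.0, 35.9, 36.2, 36.3, 37.1, 38.3, 40.4, 41.1, 44.0, 44.3, 44.4, 44.6, 44.9, 49.2, 51.2, 51.3, 51.4.
Count below 26.2: L = 2; count equal: E = 1; n = 25.
Percentile rank = 100·(2 + 0.5·1)/25 = 100·2.5/25 = 10.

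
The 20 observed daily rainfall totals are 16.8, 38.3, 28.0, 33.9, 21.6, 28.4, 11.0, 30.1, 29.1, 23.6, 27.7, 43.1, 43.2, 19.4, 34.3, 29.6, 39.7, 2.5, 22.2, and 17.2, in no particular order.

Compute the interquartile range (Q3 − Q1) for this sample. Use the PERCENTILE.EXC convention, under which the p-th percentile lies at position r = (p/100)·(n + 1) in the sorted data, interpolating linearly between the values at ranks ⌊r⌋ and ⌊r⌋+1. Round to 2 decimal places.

14.25

Sorted: 2.5, 11.0, 16.8, 17.2, 19.4, 21.6, 22.2, 23.6, 27.7, 28.0, 28.4, 29.1, 29.6, 30.1, 33.9, 34.3, 38.3, 39.7, 43.1, 43.2.
n = 20.
P25: r = 5.25; ranks 5–6 are 19.4, 21.6; interpolating gives 19.95.
P75: r = 15.75; ranks 15–16 are 33.9, 34.3; interpolating gives 34.2.
Difference: 34.2 − 19.95 = 14.25.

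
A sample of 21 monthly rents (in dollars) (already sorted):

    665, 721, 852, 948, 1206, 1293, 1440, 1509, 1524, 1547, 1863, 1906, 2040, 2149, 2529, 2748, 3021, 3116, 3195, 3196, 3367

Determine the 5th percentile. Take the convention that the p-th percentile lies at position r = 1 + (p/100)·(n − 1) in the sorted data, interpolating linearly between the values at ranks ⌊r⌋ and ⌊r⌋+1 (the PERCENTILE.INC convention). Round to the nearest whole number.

n = 21.
r = 1 + (5/100)·(21 − 1) = 1 + 1 = 2.
r is an integer, so P5 is the value at rank 2: 721.

721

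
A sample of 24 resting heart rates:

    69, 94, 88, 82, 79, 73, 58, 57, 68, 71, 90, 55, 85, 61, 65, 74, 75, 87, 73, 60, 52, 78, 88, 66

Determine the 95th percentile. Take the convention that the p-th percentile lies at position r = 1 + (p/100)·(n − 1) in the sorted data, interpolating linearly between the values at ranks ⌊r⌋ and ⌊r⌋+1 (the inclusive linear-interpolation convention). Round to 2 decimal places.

Sorted: 52, 55, 57, 58, 60, 61, 65, 66, 68, 69, 71, 73, 73, 74, 75, 78, 79, 82, 85, 87, 88, 88, 90, 94.
n = 24.
r = 1 + (95/100)·(24 − 1) = 1 + 21.85 = 22.85.
Rank 22 is 88 and rank 23 is 90.
Interpolate: 88 + 0.85·(90 − 88) = 88 + 0.85·2 = 89.7.

89.70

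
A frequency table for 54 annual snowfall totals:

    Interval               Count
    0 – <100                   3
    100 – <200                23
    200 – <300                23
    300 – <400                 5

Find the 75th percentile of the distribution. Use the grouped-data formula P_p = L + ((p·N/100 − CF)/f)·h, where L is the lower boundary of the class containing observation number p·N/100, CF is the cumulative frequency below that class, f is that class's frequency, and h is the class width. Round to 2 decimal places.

N = 54; target position k = 75/100 · 54 = 40.5.
Cumulative frequencies: 3, 26, 49, 54.
Observation 40.5 falls in the class 200 – <300.
L = 200, CF = 26, f = 23, h = 100.
P75 = 200 + ((40.5 − 26)/23)·100 = 200 + 63.0435 = 263.043.

263.04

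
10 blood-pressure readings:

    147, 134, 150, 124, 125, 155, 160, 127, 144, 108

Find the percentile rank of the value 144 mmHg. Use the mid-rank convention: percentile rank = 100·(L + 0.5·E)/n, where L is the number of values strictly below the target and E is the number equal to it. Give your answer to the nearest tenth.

Sorted: 108, 124, 125, 127, 134, 144, 147, 150, 155, 160.
Count below 144: L = 5; count equal: E = 1; n = 10.
Percentile rank = 100·(5 + 0.5·1)/10 = 100·5.5/10 = 55.

55.0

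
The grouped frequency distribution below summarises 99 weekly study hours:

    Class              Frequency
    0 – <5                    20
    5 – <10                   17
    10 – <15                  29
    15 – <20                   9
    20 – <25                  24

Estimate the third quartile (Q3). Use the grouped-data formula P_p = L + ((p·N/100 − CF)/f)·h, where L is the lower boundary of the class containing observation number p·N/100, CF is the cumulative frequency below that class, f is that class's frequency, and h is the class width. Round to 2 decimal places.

19.58

N = 99; target position k = 75/100 · 99 = 74.25.
Cumulative frequencies: 20, 37, 66, 75, 99.
Observation 74.25 falls in the class 15 – <20.
L = 15, CF = 66, f = 9, h = 5.
P75 = 15 + ((74.25 − 66)/9)·5 = 15 + 4.58333 = 19.5833.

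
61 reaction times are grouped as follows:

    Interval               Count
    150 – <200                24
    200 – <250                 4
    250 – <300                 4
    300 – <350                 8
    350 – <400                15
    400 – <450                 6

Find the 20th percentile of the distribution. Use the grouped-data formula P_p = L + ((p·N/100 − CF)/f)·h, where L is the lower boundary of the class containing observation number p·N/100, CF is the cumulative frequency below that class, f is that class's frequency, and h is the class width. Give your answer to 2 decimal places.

N = 61; target position k = 20/100 · 61 = 12.2.
Cumulative frequencies: 24, 28, 32, 40, 55, 61.
Observation 12.2 falls in the class 150 – <200.
L = 150, CF = 0, f = 24, h = 50.
P20 = 150 + ((12.2 − 0)/24)·50 = 150 + 25.4167 = 175.417.

175.42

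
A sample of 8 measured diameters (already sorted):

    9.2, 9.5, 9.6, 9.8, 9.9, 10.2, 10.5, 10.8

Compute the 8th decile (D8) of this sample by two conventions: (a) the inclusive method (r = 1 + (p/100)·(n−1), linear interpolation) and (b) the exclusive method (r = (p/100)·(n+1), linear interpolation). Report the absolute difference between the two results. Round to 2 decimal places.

n = 8.
(a) r = 6.6; between ranks 6 (10.2) and 7 (10.5): 10.38.
(b) r = 7.2; between ranks 7 (10.5) and 8 (10.8): 10.56.
|10.38 − 10.56| = 0.18.

0.18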